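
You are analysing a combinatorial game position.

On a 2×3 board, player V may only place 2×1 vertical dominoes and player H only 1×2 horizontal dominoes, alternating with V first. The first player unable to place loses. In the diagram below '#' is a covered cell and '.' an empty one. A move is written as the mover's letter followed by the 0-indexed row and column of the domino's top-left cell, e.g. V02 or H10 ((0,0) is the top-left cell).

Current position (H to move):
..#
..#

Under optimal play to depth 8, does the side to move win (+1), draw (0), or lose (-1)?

p1 H@[..#/..#]: H00[###/..#]+1* H10[..#/###]+1
p2 V@[###/..#] terminal -1; root [..#/..#] d8

value(..#/..#, H) = +1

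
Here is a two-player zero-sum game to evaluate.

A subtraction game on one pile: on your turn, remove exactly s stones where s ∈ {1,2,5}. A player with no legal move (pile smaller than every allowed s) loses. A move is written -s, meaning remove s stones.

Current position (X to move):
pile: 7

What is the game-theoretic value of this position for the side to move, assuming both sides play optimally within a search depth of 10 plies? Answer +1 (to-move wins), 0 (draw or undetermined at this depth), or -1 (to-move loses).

ply 1, X at 7 | -1=+1→6*; -2=-1→5; -5=-1→2
ply 2, O at 6 | -1=-1→5*; -2=-1→4; -5=-1→1
ply 3, X at 5 | -1=-1→4; -2=+1→3*; -5=+1→0
ply 4, O at 3 | -1=-1→2*; -2=-1→1
ply 5, X at 2 | -1=-1→1; -2=+1→0*
ply 6: 0 is terminal -1 (O); from 7 depth 10

value(7, X) = +1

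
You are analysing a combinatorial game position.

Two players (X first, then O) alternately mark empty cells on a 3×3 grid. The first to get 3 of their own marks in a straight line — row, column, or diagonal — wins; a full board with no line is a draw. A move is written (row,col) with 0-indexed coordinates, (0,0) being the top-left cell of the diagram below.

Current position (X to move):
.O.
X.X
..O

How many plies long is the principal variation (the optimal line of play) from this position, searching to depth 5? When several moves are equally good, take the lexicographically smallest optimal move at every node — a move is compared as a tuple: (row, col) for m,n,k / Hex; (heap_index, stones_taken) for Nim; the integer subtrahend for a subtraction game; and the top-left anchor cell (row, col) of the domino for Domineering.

p1 X@[.O./X.X/..O]: (0,0)[XO./X.X/..O]+1* (0,2)[.OX/X.X/..O]-1 (1,1)[.O./XXX/..O]+1 (2,0)[.O./X.X/X.O]+1 (2,1)[.O./X.X/.XO]+0
p2 O@[XO./X.X/..O]: (0,2)[XOO/X.X/..O]-1* (1,1)[XO./XOX/..O]-1 (2,0)[XO./X.X/O.O]-1 (2,1)[XO./X.X/.OO]-1
p3 X@[XOO/X.X/..O]: (1,1)[XOO/XXX/..O]+1* (2,0)[XOO/X.X/X.O]+1 (2,1)[XOO/X.X/.XO]+1
p4 O@[XOO/XXX/..O] terminal -1; root [.O./X.X/..O] d5

PV length from [.O./X.X/..O]: 3 plies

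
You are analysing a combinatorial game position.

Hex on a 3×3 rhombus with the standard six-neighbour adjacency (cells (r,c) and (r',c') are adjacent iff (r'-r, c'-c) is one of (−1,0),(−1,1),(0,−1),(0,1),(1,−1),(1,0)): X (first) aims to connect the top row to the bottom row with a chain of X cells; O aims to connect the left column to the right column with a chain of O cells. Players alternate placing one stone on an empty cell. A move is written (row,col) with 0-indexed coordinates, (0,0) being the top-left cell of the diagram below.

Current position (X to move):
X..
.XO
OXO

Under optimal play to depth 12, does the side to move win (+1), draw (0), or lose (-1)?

value(X../.XO/OXO, X) = +1

p1 X@[X../.XO/OXO]: (0,1)[XX./.XO/OXO]+1* (0,2)[X.X/.XO/OXO]+1 (1,0)[X../XXO/OXO]+1
p2 O@[XX./.XO/OXO] terminal -1; root [X../.XO/OXO] d12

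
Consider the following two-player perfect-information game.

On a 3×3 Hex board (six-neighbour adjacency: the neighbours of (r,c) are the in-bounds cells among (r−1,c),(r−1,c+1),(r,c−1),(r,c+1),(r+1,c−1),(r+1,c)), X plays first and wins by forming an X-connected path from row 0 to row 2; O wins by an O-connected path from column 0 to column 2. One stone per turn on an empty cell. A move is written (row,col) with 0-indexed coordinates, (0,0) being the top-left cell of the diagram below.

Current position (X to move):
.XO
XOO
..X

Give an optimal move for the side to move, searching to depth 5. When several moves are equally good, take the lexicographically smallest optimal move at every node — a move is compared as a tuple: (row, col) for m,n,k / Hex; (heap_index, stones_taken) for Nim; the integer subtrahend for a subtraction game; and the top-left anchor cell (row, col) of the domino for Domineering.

[.XO/XOO/..X] X move#1: (0,0):-1/XXO/XOO/..X, (2,0):+1/.XO/XOO/X.X*, (2,1):-1/.XO/XOO/.XX
[.XO/XOO/X.X] end (terminal -1, O#2); searched .XO/XOO/..X to 5

X's best at [.XO/XOO/..X]: (2,0)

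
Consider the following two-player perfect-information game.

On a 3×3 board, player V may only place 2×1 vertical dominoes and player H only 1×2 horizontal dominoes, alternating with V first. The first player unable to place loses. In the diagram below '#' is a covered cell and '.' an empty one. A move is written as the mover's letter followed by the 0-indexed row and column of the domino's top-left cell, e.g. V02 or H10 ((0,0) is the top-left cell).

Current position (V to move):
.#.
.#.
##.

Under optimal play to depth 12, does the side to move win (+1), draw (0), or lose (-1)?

value(.#./.#./##., V) = +1

ply 1, V at .#./.#./##. | V00=+1→##./##./##.*; V02=+1→.##/.##/##.; V12=+1→.#./.##/###
ply 2: ##./##./##. is terminal -1 (H); from .#./.#./##. depth 12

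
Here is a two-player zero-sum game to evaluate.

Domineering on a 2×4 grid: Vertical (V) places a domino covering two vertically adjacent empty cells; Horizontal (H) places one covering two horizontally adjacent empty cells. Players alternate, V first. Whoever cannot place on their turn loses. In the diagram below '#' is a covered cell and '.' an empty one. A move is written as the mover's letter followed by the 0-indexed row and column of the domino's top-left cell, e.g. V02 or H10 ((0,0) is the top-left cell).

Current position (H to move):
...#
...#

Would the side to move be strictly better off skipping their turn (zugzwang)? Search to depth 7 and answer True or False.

zugzwang(...#/...#, H) = False

[...#/...#] H move#1: H00:+1/##.#/...#*, H01:+1/.###/...#, H10:+1/...#/##.#, H11:+1/...#/.###
[##.#/...#] V move#2: V02:-1/####/..##*
[####/..##] H move#3: H10:+1/####/####*
[####/####] end (terminal -1, V#4); searched ...#/...# to 7
suppose H passes — search the same position with V to move:
pass> [...#/...#] V move#1: V00:-1/#..#/#..#, V01:+1/.#.#/.#.#*, V02:-1/..##/..##
pass> [.#.#/.#.#] end (terminal -1, H#2); searched ...#/...# to 7
for H: play +1, pass -1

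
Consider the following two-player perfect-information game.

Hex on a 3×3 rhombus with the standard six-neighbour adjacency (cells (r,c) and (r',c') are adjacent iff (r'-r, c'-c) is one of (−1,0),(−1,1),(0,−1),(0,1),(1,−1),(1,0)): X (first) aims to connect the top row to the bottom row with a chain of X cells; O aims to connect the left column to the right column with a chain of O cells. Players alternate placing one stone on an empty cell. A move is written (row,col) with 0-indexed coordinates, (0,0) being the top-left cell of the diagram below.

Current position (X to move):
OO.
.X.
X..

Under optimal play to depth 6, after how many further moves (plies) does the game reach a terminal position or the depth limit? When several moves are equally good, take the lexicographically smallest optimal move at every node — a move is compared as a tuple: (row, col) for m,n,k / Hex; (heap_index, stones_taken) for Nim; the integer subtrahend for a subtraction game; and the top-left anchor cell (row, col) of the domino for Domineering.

PV length from [OO./.X./X..]: 1 ply

[OO./.X./X..] X move#1: (0,2):+1/OOX/.X./X..*, (1,0):-1/OO./XX./X.., (1,2):-1/OO./.XX/X.., (2,1):-1/OO./.X./XX., (2,2):-1/OO./.X./X.X
[OOX/.X./X..] end (terminal -1, O#2); searched OO./.X./X.. to 6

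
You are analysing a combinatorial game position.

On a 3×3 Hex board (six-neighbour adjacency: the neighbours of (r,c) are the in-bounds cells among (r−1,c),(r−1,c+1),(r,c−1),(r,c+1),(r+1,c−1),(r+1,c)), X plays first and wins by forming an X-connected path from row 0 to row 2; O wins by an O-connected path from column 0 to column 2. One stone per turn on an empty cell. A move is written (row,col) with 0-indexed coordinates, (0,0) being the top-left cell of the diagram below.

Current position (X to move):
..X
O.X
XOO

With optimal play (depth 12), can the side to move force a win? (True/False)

[..X/O.X/XOO] X move#1: (0,0):-1/X.X/O.X/XOO, (0,1):-1/.XX/O.X/XOO, (1,1):+1/..X/OXX/XOO*
[..X/OXX/XOO] end (terminal -1, O#2); searched ..X/O.X/XOO to 12

X winning at [..X/O.X/XOO]: True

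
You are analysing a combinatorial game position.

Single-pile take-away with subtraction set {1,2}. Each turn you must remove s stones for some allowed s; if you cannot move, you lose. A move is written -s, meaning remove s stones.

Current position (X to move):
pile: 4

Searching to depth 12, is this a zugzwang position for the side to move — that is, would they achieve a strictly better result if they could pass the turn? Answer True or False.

zugzwang(4, X) = False

ply 1, X at 4 | -1=+1→3*; -2=-1→2
ply 2, O at 3 | -1=-1→2*; -2=-1→1
ply 3, X at 2 | -1=-1→1; -2=+1→0*
ply 4: 0 is terminal -1 (O); from 4 depth 12
suppose X passes — search the same position with O to move:
pass> ply 1, O at 4 | -1=+1→3*; -2=-1→2
pass> ply 2, X at 3 | -1=-1→2*; -2=-1→1
pass> ply 3, O at 2 | -1=-1→1; -2=+1→0*
pass> ply 4: 0 is terminal -1 (X); from 4 depth 12
for X: play +1, pass -1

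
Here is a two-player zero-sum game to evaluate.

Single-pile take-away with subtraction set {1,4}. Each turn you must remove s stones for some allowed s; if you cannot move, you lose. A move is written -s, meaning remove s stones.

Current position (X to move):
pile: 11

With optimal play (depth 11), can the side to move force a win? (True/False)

[11] X move#1: -1:+1/10*, -4:+1/7
[10] O move#2: -1:-1/9*, -4:-1/6
[9] X move#3: -1:-1/8, -4:+1/5*
[5] O move#4: -1:-1/4*, -4:-1/1
[4] X move#5: -1:-1/3, -4:+1/0*
[0] end (terminal -1, O#6); searched 11 to 11

X winning at [11]: True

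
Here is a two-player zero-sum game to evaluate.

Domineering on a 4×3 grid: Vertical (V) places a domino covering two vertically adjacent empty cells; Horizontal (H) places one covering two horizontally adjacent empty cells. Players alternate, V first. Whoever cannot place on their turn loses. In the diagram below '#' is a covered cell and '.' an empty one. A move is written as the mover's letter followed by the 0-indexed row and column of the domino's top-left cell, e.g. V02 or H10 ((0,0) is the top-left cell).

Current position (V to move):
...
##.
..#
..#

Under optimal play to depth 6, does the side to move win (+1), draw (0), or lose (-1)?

[.../##./..#/..#] V move#1: V02:-1/..#/###/..#/..#, V20:+1/.../##./#.#/#.#*, V21:+1/.../##./.##/.##
[.../##./#.#/#.#] H move#2: H00:-1/##./##./#.#/#.#*, H01:-1/.##/##./#.#/#.#
[##./##./#.#/#.#] V move#3: V02:+1/###/###/#.#/#.#*, V21:+1/##./##./###/###
[###/###/#.#/#.#] end (terminal -1, H#4); searched .../##./..#/..# to 6

value(.../##./..#/..#, V) = +1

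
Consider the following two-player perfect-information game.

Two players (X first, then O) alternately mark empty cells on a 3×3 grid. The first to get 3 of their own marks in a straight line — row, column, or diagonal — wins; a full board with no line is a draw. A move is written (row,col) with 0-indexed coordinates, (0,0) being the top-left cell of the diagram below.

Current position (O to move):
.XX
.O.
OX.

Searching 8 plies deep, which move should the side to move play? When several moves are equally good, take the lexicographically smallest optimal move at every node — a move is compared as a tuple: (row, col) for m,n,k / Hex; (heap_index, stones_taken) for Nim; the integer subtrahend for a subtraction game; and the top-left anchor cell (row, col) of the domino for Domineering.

[.XX/.O./OX.] O move#1: (0,0):+1/OXX/.O./OX.*, (1,0):-1/.XX/OO./OX., (1,2):-1/.XX/.OO/OX., (2,2):-1/.XX/.O./OXO
[OXX/.O./OX.] X move#2: (1,0):-1/OXX/XO./OX.*, (1,2):-1/OXX/.OX/OX., (2,2):-1/OXX/.O./OXX
[OXX/XO./OX.] O move#3: (1,2):+0/OXX/XOO/OX., (2,2):+1/OXX/XO./OXO*
[OXX/XO./OXO] end (terminal -1, X#4); searched .XX/.O./OX. to 8

O's best at [.XX/.O./OX.]: (0,0)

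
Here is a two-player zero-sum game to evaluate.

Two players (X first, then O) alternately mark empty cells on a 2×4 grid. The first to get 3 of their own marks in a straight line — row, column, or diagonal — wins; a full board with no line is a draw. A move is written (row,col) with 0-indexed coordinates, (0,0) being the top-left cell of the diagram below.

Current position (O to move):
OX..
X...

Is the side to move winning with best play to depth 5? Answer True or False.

ply 1, O at OX../X... | (0,2)=+0→OXO./X...*; (0,3)=+0→OX.O/X...; (1,1)=+0→OX../XO..; (1,2)=+0→OX../X.O.; (1,3)=+0→OX../X..O
ply 2, X at OXO./X... | (0,3)=+0→OXOX/X...*; (1,1)=+0→OXO./XX..; (1,2)=+0→OXO./X.X.; (1,3)=+0→OXO./X..X
ply 3, O at OXOX/X... | (1,1)=+0→OXOX/XO..*; (1,2)=+0→OXOX/X.O.; (1,3)=+0→OXOX/X..O
ply 4, X at OXOX/XO.. | (1,2)=+0→OXOX/XOX.*; (1,3)=+0→OXOX/XO.X
ply 5, O at OXOX/XOX. | (1,3)=+0→OXOX/XOXO*
ply 6: OXOX/XOXO is terminal +0 (X); from OX../X... depth 5

O winning at [OX../X...]: False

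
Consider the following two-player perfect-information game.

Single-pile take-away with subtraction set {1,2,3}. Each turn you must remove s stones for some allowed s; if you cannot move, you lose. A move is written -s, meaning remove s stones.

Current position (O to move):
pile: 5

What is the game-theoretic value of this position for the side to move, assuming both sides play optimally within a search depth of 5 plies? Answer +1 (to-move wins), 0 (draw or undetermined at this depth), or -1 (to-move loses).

ply 1, O at 5 | -1=+1→4*; -2=-1→3; -3=-1→2
ply 2, X at 4 | -1=-1→3*; -2=-1→2; -3=-1→1
ply 3, O at 3 | -1=-1→2; -2=-1→1; -3=+1→0*
ply 4: 0 is terminal -1 (X); from 5 depth 5

value(5, O) = +1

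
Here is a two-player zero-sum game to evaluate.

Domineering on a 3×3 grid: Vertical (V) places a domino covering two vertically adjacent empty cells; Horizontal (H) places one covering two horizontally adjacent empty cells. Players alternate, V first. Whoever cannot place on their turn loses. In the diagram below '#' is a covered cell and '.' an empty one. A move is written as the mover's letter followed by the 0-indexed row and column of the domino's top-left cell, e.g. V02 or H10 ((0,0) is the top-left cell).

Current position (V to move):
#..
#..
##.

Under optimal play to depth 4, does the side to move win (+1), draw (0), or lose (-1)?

ply 1, V at #../#../##. | V01=+1→##./##./##.*; V02=+1→#.#/#.#/##.; V12=-1→#../#.#/###
ply 2: ##./##./##. is terminal -1 (H); from #../#../##. depth 4

value(#../#../##., V) = +1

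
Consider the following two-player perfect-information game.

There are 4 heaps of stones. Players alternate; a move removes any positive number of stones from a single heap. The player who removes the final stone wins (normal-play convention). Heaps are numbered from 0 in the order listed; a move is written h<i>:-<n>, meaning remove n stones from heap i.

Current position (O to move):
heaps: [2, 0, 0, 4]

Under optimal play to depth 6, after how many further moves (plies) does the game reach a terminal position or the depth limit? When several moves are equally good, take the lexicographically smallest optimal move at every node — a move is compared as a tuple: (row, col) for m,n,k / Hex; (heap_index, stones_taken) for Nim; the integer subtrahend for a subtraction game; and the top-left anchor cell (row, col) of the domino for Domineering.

PV length from [(2,0,0,4)]: 5 plies

ply 1, O at (2,0,0,4) | h0:-1=-1→(1,0,0,4); h0:-2=-1→(0,0,0,4); h3:-1=-1→(2,0,0,3); h3:-2=+1→(2,0,0,2)*; h3:-3=-1→(2,0,0,1); h3:-4=-1→(2,0,0,0)
ply 2, X at (2,0,0,2) | h0:-1=-1→(1,0,0,2)*; h0:-2=-1→(0,0,0,2); h3:-1=-1→(2,0,0,1); h3:-2=-1→(2,0,0,0)
ply 3, O at (1,0,0,2) | h0:-1=-1→(0,0,0,2); h3:-1=+1→(1,0,0,1)*; h3:-2=-1→(1,0,0,0)
ply 4, X at (1,0,0,1) | h0:-1=-1→(0,0,0,1)*; h3:-1=-1→(1,0,0,0)
ply 5, O at (0,0,0,1) | h3:-1=+1→(0,0,0,0)*
ply 6: (0,0,0,0) is terminal -1 (X); from (2,0,0,4) depth 6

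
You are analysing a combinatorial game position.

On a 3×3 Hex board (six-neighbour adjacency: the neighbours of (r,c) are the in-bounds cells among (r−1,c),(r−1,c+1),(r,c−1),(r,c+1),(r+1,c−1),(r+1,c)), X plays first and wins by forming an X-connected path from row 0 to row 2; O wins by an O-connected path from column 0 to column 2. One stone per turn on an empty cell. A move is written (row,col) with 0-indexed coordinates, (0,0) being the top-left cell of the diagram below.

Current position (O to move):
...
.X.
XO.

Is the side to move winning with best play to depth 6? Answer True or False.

O winning at [.../.X./XO.]: False

[.../.X./XO.] O move#1: (0,0):-1/O../.X./XO.*, (0,1):-1/.O./.X./XO., (0,2):-1/..O/.X./XO., (1,0):-1/.../OX./XO., (1,2):-1/.../.XO/XO., (2,2):-1/.../.X./XOO
[O../.X./XO.] X move#2: (0,1):+1/OX./.X./XO.*, (0,2):+1/O.X/.X./XO., (1,0):+1/O../XX./XO., (1,2):+1/O../.XX/XO., (2,2):+1/O../.X./XOX
[OX./.X./XO.] end (terminal -1, O#3); searched .../.X./XO. to 6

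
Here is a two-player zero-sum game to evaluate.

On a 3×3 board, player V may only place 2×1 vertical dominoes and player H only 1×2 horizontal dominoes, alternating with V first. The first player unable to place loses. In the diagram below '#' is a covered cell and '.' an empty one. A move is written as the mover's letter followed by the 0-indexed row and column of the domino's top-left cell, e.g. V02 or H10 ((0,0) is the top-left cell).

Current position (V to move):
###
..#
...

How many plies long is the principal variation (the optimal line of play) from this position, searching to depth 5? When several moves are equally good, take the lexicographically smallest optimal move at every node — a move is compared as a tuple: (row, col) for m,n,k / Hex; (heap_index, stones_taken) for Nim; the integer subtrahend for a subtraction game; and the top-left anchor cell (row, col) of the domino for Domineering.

[###/..#/...] V move#1: V10:-1/###/#.#/#.., V11:+1/###/.##/.#.*
[###/.##/.#.] end (terminal -1, H#2); searched ###/..#/... to 5

PV length from [###/..#/...]: 1 ply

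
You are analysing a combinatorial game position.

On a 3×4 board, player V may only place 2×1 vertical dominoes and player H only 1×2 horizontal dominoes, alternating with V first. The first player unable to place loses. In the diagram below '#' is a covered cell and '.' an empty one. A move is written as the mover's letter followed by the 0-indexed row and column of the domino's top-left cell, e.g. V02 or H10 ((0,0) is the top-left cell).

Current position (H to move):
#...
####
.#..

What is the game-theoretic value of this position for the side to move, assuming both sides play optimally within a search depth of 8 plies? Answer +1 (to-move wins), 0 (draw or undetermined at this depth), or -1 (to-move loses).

value(#.../####/.#.., H) = +1

p1 H@[#.../####/.#..]: H01[###./####/.#..]+1* H02[#.##/####/.#..]+1 H22[#.../####/.###]+1
p2 V@[###./####/.#..] terminal -1; root [#.../####/.#..] d8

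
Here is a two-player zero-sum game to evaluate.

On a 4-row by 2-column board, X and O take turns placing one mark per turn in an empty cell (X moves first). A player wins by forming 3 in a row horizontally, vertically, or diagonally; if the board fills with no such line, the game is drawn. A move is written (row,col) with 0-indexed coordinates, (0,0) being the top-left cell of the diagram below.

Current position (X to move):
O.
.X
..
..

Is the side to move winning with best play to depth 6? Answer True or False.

X winning at [O./.X/../..]: True

[O./.X/../..] X move#1: (0,1):+0/OX/.X/../.., (1,0):+0/O./XX/../.., (2,0):+0/O./.X/X./.., (2,1):+1/O./.X/.X/..*, (3,0):+0/O./.X/../X., (3,1):+0/O./.X/../.X
[O./.X/.X/..] O move#2: (0,1):-1/OO/.X/.X/..*, (1,0):-1/O./OX/.X/.., (2,0):-1/O./.X/OX/.., (3,0):-1/O./.X/.X/O., (3,1):-1/O./.X/.X/.O
[OO/.X/.X/..] X move#3: (1,0):+0/OO/XX/.X/.., (2,0):+0/OO/.X/XX/.., (3,0):+0/OO/.X/.X/X., (3,1):+1/OO/.X/.X/.X*
[OO/.X/.X/.X] end (terminal -1, O#4); searched O./.X/../.. to 6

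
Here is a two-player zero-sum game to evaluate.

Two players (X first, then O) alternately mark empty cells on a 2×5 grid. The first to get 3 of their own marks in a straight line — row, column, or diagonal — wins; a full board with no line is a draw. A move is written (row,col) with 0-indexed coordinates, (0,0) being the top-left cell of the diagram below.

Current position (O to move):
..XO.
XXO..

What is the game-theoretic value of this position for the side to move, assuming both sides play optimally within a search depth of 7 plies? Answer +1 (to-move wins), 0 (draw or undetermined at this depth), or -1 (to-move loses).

ply 1, O at ..XO./XXO.. | (0,0)=+0→O.XO./XXO..*; (0,1)=+0→.OXO./XXO..; (0,4)=+0→..XOO/XXO..; (1,3)=+0→..XO./XXOO.; (1,4)=+0→..XO./XXO.O
ply 2, X at O.XO./XXO.. | (0,1)=+0→OXXO./XXO..*; (0,4)=+0→O.XOX/XXO..; (1,3)=+0→O.XO./XXOX.; (1,4)=+0→O.XO./XXO.X
ply 3, O at OXXO./XXO.. | (0,4)=+0→OXXOO/XXO..*; (1,3)=+0→OXXO./XXOO.; (1,4)=+0→OXXO./XXO.O
ply 4, X at OXXOO/XXO.. | (1,3)=+0→OXXOO/XXOX.*; (1,4)=+0→OXXOO/XXO.X
ply 5, O at OXXOO/XXOX. | (1,4)=+0→OXXOO/XXOXO*
ply 6: OXXOO/XXOXO is terminal +0 (X); from ..XO./XXO.. depth 7

value(..XO./XXO.., O) = 0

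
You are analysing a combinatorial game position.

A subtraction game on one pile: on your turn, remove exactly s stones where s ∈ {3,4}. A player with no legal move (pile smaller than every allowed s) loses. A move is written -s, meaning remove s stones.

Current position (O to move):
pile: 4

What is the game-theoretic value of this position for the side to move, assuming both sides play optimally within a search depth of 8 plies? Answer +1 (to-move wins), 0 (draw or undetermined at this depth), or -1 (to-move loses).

value(4, O) = +1

[4] O move#1: -3:+1/1*, -4:+1/0
[1] end (terminal -1, X#2); searched 4 to 8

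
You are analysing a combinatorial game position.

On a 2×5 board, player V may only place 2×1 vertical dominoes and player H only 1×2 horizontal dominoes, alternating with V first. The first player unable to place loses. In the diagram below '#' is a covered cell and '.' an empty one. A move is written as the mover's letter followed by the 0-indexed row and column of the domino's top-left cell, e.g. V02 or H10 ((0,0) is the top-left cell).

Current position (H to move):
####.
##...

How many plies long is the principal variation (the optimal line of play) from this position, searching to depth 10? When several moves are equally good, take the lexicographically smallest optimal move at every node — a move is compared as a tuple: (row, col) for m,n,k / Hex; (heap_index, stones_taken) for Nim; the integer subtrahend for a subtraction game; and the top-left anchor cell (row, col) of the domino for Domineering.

p1 H@[####./##...]: H12[####./####.]-1 H13[####./##.##]+1*
p2 V@[####./##.##] terminal -1; root [####./##...] d10

PV length from [####./##...]: 1 ply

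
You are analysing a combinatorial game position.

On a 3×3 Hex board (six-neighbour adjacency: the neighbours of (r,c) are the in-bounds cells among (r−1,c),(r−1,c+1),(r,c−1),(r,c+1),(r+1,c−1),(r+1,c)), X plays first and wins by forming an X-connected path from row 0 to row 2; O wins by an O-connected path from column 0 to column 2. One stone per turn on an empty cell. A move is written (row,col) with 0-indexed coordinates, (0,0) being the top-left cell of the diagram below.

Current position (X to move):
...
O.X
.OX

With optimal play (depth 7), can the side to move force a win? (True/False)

X winning at [.../O.X/.OX]: True

p1 X@[.../O.X/.OX]: (0,0)[X../O.X/.OX]-1 (0,1)[.X./O.X/.OX]+1* (0,2)[..X/O.X/.OX]+1 (1,1)[.../OXX/.OX]+1 (2,0)[.../O.X/XOX]-1
p2 O@[.X./O.X/.OX]: (0,0)[OX./O.X/.OX]-1* (0,2)[.XO/O.X/.OX]-1 (1,1)[.X./OOX/.OX]-1 (2,0)[.X./O.X/OOX]-1
p3 X@[OX./O.X/.OX]: (0,2)[OXX/O.X/.OX]+1* (1,1)[OX./OXX/.OX]+1 (2,0)[OX./O.X/XOX]+1
p4 O@[OXX/O.X/.OX] terminal -1; root [.../O.X/.OX] d7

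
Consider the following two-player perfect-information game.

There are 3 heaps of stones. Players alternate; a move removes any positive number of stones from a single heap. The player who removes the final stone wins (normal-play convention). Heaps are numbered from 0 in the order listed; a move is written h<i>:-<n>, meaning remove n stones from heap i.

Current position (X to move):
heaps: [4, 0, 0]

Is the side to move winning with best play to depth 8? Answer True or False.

X winning at [(4,0,0)]: True

p1 X@[(4,0,0)]: h0:-1[(3,0,0)]-1 h0:-2[(2,0,0)]-1 h0:-3[(1,0,0)]-1 h0:-4[(0,0,0)]+1*
p2 O@[(0,0,0)] terminal -1; root [(4,0,0)] d8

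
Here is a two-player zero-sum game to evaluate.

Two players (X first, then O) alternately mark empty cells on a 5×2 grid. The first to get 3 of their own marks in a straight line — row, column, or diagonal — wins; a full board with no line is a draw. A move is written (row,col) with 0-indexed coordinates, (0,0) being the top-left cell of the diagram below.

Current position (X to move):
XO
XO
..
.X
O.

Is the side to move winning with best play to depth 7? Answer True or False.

ply 1, X at XO/XO/../.X/O. | (2,0)=+1→XO/XO/X./.X/O.*; (2,1)=+1→XO/XO/.X/.X/O.; (3,0)=-1→XO/XO/../XX/O.; (4,1)=-1→XO/XO/../.X/OX
ply 2: XO/XO/X./.X/O. is terminal -1 (O); from XO/XO/../.X/O. depth 7

X winning at [XO/XO/../.X/O.]: True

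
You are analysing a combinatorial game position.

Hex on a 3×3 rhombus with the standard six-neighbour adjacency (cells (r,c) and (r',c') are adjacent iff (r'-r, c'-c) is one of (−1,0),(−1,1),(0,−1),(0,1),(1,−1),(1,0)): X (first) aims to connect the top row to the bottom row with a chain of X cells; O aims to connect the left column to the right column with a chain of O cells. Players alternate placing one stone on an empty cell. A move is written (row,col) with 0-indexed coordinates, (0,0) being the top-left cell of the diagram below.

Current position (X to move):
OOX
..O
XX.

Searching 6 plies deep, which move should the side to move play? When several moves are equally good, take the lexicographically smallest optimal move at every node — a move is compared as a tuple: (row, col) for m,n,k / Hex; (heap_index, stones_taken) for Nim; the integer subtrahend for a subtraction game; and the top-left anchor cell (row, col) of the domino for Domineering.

X's best at [OOX/..O/XX.]: (1,1)

ply 1, X at OOX/..O/XX. | (1,0)=-1→OOX/X.O/XX.; (1,1)=+1→OOX/.XO/XX.*; (2,2)=-1→OOX/..O/XXX
ply 2: OOX/.XO/XX. is terminal -1 (O); from OOX/..O/XX. depth 6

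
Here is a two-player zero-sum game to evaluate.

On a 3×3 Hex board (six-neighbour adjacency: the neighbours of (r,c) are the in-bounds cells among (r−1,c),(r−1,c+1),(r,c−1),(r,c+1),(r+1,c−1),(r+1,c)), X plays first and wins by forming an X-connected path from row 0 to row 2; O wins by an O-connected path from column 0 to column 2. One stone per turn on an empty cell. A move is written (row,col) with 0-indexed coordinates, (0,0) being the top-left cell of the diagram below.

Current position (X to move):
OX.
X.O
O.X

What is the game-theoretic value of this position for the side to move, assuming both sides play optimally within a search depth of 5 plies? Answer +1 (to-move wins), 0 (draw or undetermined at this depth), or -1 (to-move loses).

value(OX./X.O/O.X, X) = -1

[OX./X.O/O.X] X move#1: (0,2):-1/OXX/X.O/O.X*, (1,1):-1/OX./XXO/O.X, (2,1):-1/OX./X.O/OXX
[OXX/X.O/O.X] O move#2: (1,1):+1/OXX/XOO/O.X*, (2,1):+1/OXX/X.O/OOX
[OXX/XOO/O.X] end (terminal -1, X#3); searched OX./X.O/O.X to 5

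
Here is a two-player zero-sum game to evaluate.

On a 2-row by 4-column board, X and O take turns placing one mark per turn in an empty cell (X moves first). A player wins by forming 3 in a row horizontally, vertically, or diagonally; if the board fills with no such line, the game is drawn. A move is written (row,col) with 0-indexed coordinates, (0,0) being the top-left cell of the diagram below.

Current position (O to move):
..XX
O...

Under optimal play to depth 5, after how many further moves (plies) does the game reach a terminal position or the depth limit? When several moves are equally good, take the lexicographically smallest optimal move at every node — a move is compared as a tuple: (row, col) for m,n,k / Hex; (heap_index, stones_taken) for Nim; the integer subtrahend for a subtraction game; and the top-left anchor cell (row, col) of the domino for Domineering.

PV length from [..XX/O...]: 5 plies

[..XX/O...] O move#1: (0,0):-1/O.XX/O..., (0,1):+0/.OXX/O...*, (1,1):-1/..XX/OO.., (1,2):-1/..XX/O.O., (1,3):-1/..XX/O..O
[.OXX/O...] X move#2: (0,0):+0/XOXX/O...*, (1,1):+0/.OXX/OX.., (1,2):+0/.OXX/O.X., (1,3):+0/.OXX/O..X
[XOXX/O...] O move#3: (1,1):+0/XOXX/OO..*, (1,2):+0/XOXX/O.O., (1,3):+0/XOXX/O..O
[XOXX/OO..] X move#4: (1,2):+0/XOXX/OOX.*, (1,3):-1/XOXX/OO.X
[XOXX/OOX.] O move#5: (1,3):+0/XOXX/OOXO*
[XOXX/OOXO] end (terminal +0, X#6); searched ..XX/O... to 5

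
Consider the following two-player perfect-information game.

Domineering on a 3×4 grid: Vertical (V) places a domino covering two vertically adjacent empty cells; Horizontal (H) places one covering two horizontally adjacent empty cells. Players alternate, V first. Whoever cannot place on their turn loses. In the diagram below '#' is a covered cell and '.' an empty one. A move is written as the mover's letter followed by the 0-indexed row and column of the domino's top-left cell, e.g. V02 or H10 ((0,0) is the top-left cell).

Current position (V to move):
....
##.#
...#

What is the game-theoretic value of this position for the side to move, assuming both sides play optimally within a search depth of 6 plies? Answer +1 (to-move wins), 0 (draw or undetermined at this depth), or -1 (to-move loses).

ply 1, V at ..../##.#/...# | V02=-1→..#./####/...#*; V12=-1→..../####/..##
ply 2, H at ..#./####/...# | H00=+1→###./####/...#*; H20=+1→..#./####/##.#; H21=+1→..#./####/.###
ply 3: ###./####/...# is terminal -1 (V); from ..../##.#/...# depth 6

value(..../##.#/...#, V) = -1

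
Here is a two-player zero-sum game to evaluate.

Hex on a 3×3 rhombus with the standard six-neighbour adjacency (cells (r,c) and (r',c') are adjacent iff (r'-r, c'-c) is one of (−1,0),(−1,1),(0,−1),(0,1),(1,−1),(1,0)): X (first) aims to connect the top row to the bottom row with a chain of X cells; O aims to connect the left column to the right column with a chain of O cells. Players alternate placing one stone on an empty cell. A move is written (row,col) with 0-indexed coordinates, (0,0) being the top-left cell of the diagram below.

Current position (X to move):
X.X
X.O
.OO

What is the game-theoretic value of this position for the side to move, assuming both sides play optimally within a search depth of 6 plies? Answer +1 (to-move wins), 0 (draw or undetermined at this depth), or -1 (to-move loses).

ply 1, X at X.X/X.O/.OO | (0,1)=-1→XXX/X.O/.OO; (1,1)=-1→X.X/XXO/.OO; (2,0)=+1→X.X/X.O/XOO*
ply 2: X.X/X.O/XOO is terminal -1 (O); from X.X/X.O/.OO depth 6

value(X.X/X.O/.OO, X) = +1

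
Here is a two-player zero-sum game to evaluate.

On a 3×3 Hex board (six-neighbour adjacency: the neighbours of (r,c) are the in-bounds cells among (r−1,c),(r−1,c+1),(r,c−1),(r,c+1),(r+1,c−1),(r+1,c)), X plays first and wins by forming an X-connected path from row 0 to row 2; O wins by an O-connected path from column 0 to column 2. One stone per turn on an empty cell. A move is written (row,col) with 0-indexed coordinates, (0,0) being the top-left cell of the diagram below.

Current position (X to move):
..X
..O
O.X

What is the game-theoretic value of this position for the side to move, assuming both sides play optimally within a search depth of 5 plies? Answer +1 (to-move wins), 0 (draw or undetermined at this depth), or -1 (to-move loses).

value(..X/..O/O.X, X) = -1

p1 X@[..X/..O/O.X]: (0,0)[X.X/..O/O.X]-1* (0,1)[.XX/..O/O.X]-1 (1,0)[..X/X.O/O.X]-1 (1,1)[..X/.XO/O.X]-1 (2,1)[..X/..O/OXX]-1
p2 O@[X.X/..O/O.X]: (0,1)[XOX/..O/O.X]+1* (1,0)[X.X/O.O/O.X]+1 (1,1)[X.X/.OO/O.X]+1 (2,1)[X.X/..O/OOX]+1
p3 X@[XOX/..O/O.X]: (1,0)[XOX/X.O/O.X]-1* (1,1)[XOX/.XO/O.X]-1 (2,1)[XOX/..O/OXX]-1
p4 O@[XOX/X.O/O.X]: (1,1)[XOX/XOO/O.X]+1* (2,1)[XOX/X.O/OOX]+1
p5 X@[XOX/XOO/O.X] terminal -1; root [..X/..O/O.X] d5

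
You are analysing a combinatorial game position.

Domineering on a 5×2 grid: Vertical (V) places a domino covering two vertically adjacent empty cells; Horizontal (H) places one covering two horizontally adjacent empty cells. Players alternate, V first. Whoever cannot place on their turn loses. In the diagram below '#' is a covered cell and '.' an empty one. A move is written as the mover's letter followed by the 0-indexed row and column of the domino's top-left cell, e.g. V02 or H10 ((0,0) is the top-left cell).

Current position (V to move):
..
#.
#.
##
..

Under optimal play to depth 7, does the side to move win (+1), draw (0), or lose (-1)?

p1 V@[../#./#./##/..]: V01[.#/##/#./##/..]-1* V11[../##/##/##/..]-1
p2 H@[.#/##/#./##/..]: H40[.#/##/#./##/##]+1*
p3 V@[.#/##/#./##/##] terminal -1; root [../#./#./##/..] d7

value(../#./#./##/.., V) = -1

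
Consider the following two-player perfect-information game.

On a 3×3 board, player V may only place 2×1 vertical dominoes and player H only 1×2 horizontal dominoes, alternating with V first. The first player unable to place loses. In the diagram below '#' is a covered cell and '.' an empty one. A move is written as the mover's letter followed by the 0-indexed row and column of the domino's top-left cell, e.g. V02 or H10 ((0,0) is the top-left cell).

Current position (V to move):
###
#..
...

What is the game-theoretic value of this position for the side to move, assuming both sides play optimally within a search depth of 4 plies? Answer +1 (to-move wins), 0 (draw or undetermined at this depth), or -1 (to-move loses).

value(###/#../..., V) = +1

p1 V@[###/#../...]: V11[###/##./.#.]+1* V12[###/#.#/..#]-1
p2 H@[###/##./.#.] terminal -1; root [###/#../...] d4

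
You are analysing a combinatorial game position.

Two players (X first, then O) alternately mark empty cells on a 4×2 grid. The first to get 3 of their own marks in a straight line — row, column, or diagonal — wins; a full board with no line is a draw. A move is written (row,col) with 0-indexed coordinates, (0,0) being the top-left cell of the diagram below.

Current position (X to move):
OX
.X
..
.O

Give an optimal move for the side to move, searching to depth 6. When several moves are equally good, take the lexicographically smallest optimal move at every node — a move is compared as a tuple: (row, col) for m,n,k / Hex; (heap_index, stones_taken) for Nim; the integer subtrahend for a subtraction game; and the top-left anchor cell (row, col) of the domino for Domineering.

X's best at [OX/.X/../.O]: (2,1)

ply 1, X at OX/.X/../.O | (1,0)=+0→OX/XX/../.O; (2,0)=+0→OX/.X/X./.O; (2,1)=+1→OX/.X/.X/.O*; (3,0)=+0→OX/.X/../XO
ply 2: OX/.X/.X/.O is terminal -1 (O); from OX/.X/../.O depth 6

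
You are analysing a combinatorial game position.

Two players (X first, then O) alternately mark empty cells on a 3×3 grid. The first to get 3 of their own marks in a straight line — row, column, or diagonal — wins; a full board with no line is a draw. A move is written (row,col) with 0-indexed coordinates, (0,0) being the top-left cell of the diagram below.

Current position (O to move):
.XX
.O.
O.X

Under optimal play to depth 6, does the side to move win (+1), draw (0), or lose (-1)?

[.XX/.O./O.X] O move#1: (0,0):-1/OXX/.O./O.X*, (1,0):-1/.XX/OO./O.X, (1,2):-1/.XX/.OO/O.X, (2,1):-1/.XX/.O./OOX
[OXX/.O./O.X] X move#2: (1,0):+0/OXX/XO./O.X, (1,2):+1/OXX/.OX/O.X*, (2,1):-1/OXX/.O./OXX
[OXX/.OX/O.X] end (terminal -1, O#3); searched .XX/.O./O.X to 6

value(.XX/.O./O.X, O) = -1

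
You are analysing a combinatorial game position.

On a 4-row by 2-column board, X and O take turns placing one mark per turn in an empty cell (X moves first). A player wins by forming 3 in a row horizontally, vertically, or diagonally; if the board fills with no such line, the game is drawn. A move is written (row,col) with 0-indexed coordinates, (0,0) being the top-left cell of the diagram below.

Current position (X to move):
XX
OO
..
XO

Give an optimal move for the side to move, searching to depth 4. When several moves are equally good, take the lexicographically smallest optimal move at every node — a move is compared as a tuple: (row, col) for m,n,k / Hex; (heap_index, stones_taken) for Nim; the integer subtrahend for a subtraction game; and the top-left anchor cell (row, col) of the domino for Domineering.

X's best at [XX/OO/../XO]: (2,1)

p1 X@[XX/OO/../XO]: (2,0)[XX/OO/X./XO]-1 (2,1)[XX/OO/.X/XO]+0*
p2 O@[XX/OO/.X/XO]: (2,0)[XX/OO/OX/XO]+0*
p3 X@[XX/OO/OX/XO] terminal +0; root [XX/OO/../XO] d4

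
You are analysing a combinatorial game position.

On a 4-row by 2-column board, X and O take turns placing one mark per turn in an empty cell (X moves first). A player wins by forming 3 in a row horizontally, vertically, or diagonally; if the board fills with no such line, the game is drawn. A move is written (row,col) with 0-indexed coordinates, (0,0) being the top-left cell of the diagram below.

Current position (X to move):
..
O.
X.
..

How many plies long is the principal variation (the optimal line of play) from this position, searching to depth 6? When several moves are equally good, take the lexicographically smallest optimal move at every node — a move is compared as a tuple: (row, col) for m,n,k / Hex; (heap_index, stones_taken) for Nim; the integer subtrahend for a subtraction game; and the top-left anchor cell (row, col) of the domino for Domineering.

[../O./X./..] X move#1: (0,0):+0/X./O./X./..*, (0,1):+0/.X/O./X./.., (1,1):+0/../OX/X./.., (2,1):+0/../O./XX/.., (3,0):+0/../O./X./X., (3,1):+0/../O./X./.X
[X./O./X./..] O move#2: (0,1):+0/XO/O./X./..*, (1,1):+0/X./OO/X./.., (2,1):+0/X./O./XO/.., (3,0):+0/X./O./X./O., (3,1):+0/X./O./X./.O
[XO/O./X./..] X move#3: (1,1):+0/XO/OX/X./..*, (2,1):+0/XO/O./XX/.., (3,0):+0/XO/O./X./X., (3,1):+0/XO/O./X./.X
[XO/OX/X./..] O move#4: (2,1):+0/XO/OX/XO/..*, (3,0):+0/XO/OX/X./O., (3,1):+0/XO/OX/X./.O
[XO/OX/XO/..] X move#5: (3,0):+0/XO/OX/XO/X.*, (3,1):+0/XO/OX/XO/.X
[XO/OX/XO/X.] O move#6: (3,1):+0/XO/OX/XO/XO*
[XO/OX/XO/XO] end (terminal +0, X#7); searched ../O./X./.. to 6

PV length from [../O./X./..]: 6 plies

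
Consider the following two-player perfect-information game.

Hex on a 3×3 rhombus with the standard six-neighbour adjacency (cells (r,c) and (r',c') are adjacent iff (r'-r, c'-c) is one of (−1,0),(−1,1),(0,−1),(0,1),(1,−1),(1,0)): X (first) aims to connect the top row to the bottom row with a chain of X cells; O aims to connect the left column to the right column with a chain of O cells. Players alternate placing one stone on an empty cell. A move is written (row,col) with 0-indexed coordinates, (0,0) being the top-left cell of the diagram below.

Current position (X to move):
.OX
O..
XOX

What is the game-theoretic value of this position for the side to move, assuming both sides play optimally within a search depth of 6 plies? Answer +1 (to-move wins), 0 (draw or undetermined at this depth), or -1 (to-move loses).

value(.OX/O../XOX, X) = +1

p1 X@[.OX/O../XOX]: (0,0)[XOX/O../XOX]+1* (1,1)[.OX/OX./XOX]+1 (1,2)[.OX/O.X/XOX]+1
p2 O@[XOX/O../XOX]: (1,1)[XOX/OO./XOX]-1* (1,2)[XOX/O.O/XOX]-1
p3 X@[XOX/OO./XOX]: (1,2)[XOX/OOX/XOX]+1*
p4 O@[XOX/OOX/XOX] terminal -1; root [.OX/O../XOX] d6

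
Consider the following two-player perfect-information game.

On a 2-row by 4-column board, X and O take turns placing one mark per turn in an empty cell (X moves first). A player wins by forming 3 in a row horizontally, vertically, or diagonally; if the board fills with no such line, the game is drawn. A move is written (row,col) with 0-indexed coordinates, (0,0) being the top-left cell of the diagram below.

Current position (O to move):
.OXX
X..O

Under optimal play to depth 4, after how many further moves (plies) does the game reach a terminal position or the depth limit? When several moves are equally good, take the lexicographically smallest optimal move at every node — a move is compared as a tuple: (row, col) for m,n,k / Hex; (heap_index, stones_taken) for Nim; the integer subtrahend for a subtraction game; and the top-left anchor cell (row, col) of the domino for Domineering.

ply 1, O at .OXX/X..O | (0,0)=+0→OOXX/X..O*; (1,1)=+0→.OXX/XO.O; (1,2)=+0→.OXX/X.OO
ply 2, X at OOXX/X..O | (1,1)=+0→OOXX/XX.O*; (1,2)=+0→OOXX/X.XO
ply 3, O at OOXX/XX.O | (1,2)=+0→OOXX/XXOO*
ply 4: OOXX/XXOO is terminal +0 (X); from .OXX/X..O depth 4

PV length from [.OXX/X..O]: 3 plies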